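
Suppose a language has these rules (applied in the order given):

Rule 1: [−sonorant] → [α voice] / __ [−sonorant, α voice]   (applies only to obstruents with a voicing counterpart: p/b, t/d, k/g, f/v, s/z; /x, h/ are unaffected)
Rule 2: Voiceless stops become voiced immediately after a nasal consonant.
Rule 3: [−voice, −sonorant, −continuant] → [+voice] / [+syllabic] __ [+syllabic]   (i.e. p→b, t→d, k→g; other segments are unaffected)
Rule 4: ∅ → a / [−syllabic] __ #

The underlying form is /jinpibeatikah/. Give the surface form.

jinbibeadigaha

Rule 1 (regressive voicing assimilation): no segment meets the environment; /jinpibeatikah/ is unchanged.
Rule 2 (post-nasal voicing): /p/ is a voiceless stop immediately after the nasal /n/, so it voices to [b]. /jinpibeatikah/ → jinbibeatikah.
Rule 3 (intervocalic voicing): /t/ is a voiceless stop between vowels /a/ and /i/, so it voices to [d]. /k/ is a voiceless stop between vowels /i/ and /a/, so it voices to [g]. /jinbibeatikah/ → jinbibeadigah.
Rule 4 (final a-epenthesis): the form ends in the consonant /h/, so [a] is inserted word-finally. /jinbibeadigah/ → jinbibeadigaha.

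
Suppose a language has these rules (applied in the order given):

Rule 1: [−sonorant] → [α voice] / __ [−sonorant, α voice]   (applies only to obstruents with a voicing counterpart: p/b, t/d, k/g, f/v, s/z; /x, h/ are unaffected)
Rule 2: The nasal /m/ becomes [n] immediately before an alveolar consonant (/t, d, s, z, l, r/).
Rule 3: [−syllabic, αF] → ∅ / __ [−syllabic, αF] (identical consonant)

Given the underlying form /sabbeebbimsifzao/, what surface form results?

sabeebinsivzao

Rule 1 (regressive voicing assimilation): /f/ precedes the voiced obstruent /z/, so it voices to [v] by assimilation. /sabbeebbimsifzao/ → sabbeebbimsivzao.
Rule 2 (nasal place assimilation): /m/ precedes the alveolar consonant /s/, so it assimilates in place to [n]. /sabbeebbimsivzao/ → sabbeebbinsivzao.
Rule 3 (degemination): /bb/ is a geminate; the first /b/ deletes. /bb/ is a geminate; the first /b/ deletes. /sabbeebbinsivzao/ → sabeebinsivzao.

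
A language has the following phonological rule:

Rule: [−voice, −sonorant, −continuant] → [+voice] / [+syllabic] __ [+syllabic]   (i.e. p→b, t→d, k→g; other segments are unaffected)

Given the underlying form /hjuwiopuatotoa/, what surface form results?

hjuwiobuadodoa

/p/ is a voiceless stop between vowels /o/ and /u/, so it voices to [b].
/t/ is a voiceless stop between vowels /a/ and /o/, so it voices to [d].
/t/ is a voiceless stop between vowels /o/ and /o/, so it voices to [d].
Surface form: [hjuwiobuadodoa].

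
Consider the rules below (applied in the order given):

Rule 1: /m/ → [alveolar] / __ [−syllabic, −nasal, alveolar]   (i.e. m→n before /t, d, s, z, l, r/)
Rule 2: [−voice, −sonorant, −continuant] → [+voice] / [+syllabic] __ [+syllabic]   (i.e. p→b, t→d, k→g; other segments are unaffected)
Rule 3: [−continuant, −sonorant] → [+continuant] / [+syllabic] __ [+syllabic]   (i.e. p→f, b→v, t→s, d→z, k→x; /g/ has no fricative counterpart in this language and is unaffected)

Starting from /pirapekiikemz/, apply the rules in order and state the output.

piravegiigenz

Rule 1 (nasal place assimilation): /m/ precedes the alveolar consonant /z/, so it assimilates in place to [n]. /pirapekiikemz/ → pirapekiikenz.
Rule 2 (intervocalic voicing): /p/ is a voiceless stop between vowels /a/ and /e/, so it voices to [b]. /k/ is a voiceless stop between vowels /e/ and /i/, so it voices to [g]. /k/ is a voiceless stop between vowels /i/ and /e/, so it voices to [g]. /pirapekiikenz/ → pirabegiigenz.
Rule 3 (intervocalic spirantization): /b/ is a stop between vowels /a/ and /e/, so it spirantizes to the fricative [v]. /pirabegiigenz/ → piravegiigenz.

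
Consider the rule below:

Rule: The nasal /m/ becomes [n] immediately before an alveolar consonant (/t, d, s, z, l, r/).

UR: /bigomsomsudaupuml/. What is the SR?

bigonsonsudaupunl

/m/ precedes the alveolar consonant /s/, so it assimilates in place to [n].
/m/ precedes the alveolar consonant /s/, so it assimilates in place to [n].
/m/ precedes the alveolar consonant /l/, so it assimilates in place to [n].
Surface form: [bigonsonsudaupunl].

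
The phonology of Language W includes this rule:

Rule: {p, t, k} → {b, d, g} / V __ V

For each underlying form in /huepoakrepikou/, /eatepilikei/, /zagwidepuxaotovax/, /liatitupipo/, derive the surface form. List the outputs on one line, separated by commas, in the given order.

/huepoakrepikou/: /p/ is a voiceless stop between vowels /e/ and /o/, so it voices to [b]. /p/ is a voiceless stop between vowels /e/ and /i/, so it voices to [b]. /k/ is a voiceless stop between vowels /i/ and /o/, so it voices to [g]. → [hueboakrebigou].
/eatepilikei/: /t/ is a voiceless stop between vowels /a/ and /e/, so it voices to [d]. /p/ is a voiceless stop between vowels /e/ and /i/, so it voices to [b]. /k/ is a voiceless stop between vowels /i/ and /e/, so it voices to [g]. → [eadebiligei].
/zagwidepuxaotovax/: /p/ is a voiceless stop between vowels /e/ and /u/, so it voices to [b]. /t/ is a voiceless stop between vowels /o/ and /o/, so it voices to [d]. → [zagwidebuxaodovax].
/liatitupipo/: /t/ is a voiceless stop between vowels /a/ and /i/, so it voices to [d]. /t/ is a voiceless stop between vowels /i/ and /u/, so it voices to [d]. /p/ is a voiceless stop between vowels /u/ and /i/, so it voices to [b]. /p/ is a voiceless stop between vowels /i/ and /o/, so it voices to [b]. → [liadidubibo].

hueboakrebigou, eadebiligei, zagwidebuxaodovax, liadidubibo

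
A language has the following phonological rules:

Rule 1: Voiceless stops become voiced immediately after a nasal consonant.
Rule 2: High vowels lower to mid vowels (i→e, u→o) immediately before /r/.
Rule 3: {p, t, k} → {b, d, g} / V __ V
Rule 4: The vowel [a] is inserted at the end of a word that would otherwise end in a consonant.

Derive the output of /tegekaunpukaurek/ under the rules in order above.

tegegaunbugaoreka

Rule 1 (post-nasal voicing): /p/ is a voiceless stop immediately after the nasal /n/, so it voices to [b]. /tegekaunpukaurek/ → tegekaunbukaurek.
Rule 2 (pre-rhotic lowering): /u/ is a high vowel immediately before /r/, so it lowers to [o]. /tegekaunbukaurek/ → tegekaunbukaorek.
Rule 3 (intervocalic voicing): /k/ is a voiceless stop between vowels /e/ and /a/, so it voices to [g]. /k/ is a voiceless stop between vowels /u/ and /a/, so it voices to [g]. /tegekaunbukaorek/ → tegegaunbugaorek.
Rule 4 (final a-epenthesis): the form ends in the consonant /k/, so [a] is inserted word-finally. /tegegaunbugaorek/ → tegegaunbugaoreka.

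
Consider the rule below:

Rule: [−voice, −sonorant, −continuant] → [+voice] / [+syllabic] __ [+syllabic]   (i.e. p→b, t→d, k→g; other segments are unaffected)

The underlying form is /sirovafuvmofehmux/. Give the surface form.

sirovafuvmofehmux

No segment of /sirovafuvmofehmux/ meets the structural description of the rule, so the form surfaces unchanged.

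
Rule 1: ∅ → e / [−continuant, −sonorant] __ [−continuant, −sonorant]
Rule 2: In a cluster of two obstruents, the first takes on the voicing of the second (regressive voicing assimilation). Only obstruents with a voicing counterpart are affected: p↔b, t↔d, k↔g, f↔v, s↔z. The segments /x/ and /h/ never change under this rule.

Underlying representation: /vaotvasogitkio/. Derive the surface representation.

vaodvasogitekio

Rule 1 (stop-cluster e-epenthesis): /t/ and /k/ form a stop–stop cluster, so [e] is inserted between them. /vaotvasogitkio/ → vaotvasogitekio.
Rule 2 (regressive voicing assimilation): /t/ precedes the voiced obstruent /v/, so it voices to [d] by assimilation. /vaotvasogitekio/ → vaodvasogitekio.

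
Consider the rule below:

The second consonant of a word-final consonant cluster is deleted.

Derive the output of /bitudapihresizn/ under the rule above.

bitudapihresiz

/n/ is the second consonant of a word-final cluster /zn/, so it deletes.
Surface form: [bitudapihresiz].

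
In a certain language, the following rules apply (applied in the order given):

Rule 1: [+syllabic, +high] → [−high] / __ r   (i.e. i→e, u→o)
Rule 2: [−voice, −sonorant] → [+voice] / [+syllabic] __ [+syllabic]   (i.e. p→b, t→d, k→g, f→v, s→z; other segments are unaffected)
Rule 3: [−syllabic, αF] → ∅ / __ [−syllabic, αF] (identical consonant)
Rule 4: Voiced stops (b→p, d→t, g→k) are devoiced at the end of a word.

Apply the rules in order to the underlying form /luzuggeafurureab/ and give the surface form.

luzugeavororeap

Rule 1 (pre-rhotic lowering): /u/ is a high vowel immediately before /r/, so it lowers to [o]. /u/ is a high vowel immediately before /r/, so it lowers to [o]. /luzuggeafurureab/ → luzuggeafororeab.
Rule 2 (intervocalic voicing): /f/ is a voiceless obstruent between vowels /a/ and /o/, so it voices to [v]. /luzuggeafororeab/ → luzuggeavororeab.
Rule 3 (degemination): /gg/ is a geminate; the first /g/ deletes. /luzuggeavororeab/ → luzugeavororeab.
Rule 4 (final devoicing): /b/ is a voiced stop in word-final position, so it devoices to [p]. /luzugeavororeab/ → luzugeavororeap.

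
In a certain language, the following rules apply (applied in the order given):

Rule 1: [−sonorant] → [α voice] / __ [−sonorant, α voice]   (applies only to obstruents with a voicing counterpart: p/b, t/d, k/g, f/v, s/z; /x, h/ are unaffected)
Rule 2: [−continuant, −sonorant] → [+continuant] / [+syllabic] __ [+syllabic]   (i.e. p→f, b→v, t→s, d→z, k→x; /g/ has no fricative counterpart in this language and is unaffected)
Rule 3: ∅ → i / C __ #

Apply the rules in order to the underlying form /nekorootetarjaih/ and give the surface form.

nexoroosesarjaihi

Rule 1 (regressive voicing assimilation): no segment meets the environment; /nekorootetarjaih/ is unchanged.
Rule 2 (intervocalic spirantization): /k/ is a stop between vowels /e/ and /o/, so it spirantizes to the fricative [x]. /t/ is a stop between vowels /o/ and /e/, so it spirantizes to the fricative [s]. /t/ is a stop between vowels /e/ and /a/, so it spirantizes to the fricative [s]. /nekorootetarjaih/ → nexoroosesarjaih.
Rule 3 (final i-epenthesis): the form ends in the consonant /h/, so [i] is inserted word-finally. /nexoroosesarjaih/ → nexoroosesarjaihi.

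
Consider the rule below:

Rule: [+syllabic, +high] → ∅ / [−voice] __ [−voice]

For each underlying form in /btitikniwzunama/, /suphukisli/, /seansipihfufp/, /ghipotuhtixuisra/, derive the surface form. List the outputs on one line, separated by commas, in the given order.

/btitikniwzunama/: /i/ is a high vowel flanked by voiceless consonants /t/ and /t/, so it deletes. /i/ is a high vowel flanked by voiceless consonants /t/ and /k/, so it deletes. → [bttkniwzunama].
/suphukisli/: /u/ is a high vowel flanked by voiceless consonants /s/ and /p/, so it deletes. /u/ is a high vowel flanked by voiceless consonants /h/ and /k/, so it deletes. /i/ is a high vowel flanked by voiceless consonants /k/ and /s/, so it deletes. → [sphksli].
/seansipihfufp/: /i/ is a high vowel flanked by voiceless consonants /s/ and /p/, so it deletes. /i/ is a high vowel flanked by voiceless consonants /p/ and /h/, so it deletes. /u/ is a high vowel flanked by voiceless consonants /f/ and /f/, so it deletes. → [seansphffp].
/ghipotuhtixuisra/: /i/ is a high vowel flanked by voiceless consonants /h/ and /p/, so it deletes. /u/ is a high vowel flanked by voiceless consonants /t/ and /h/, so it deletes. /i/ is a high vowel flanked by voiceless consonants /t/ and /x/, so it deletes. → [ghpothtxuisra].

bttkniwzunama, sphksli, seansphffp, ghpothtxuisra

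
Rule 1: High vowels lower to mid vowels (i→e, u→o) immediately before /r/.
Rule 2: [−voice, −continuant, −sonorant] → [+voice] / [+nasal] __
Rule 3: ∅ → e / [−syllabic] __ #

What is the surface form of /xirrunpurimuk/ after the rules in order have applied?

Rule 1 (pre-rhotic lowering): /i/ is a high vowel immediately before /r/, so it lowers to [e]. /u/ is a high vowel immediately before /r/, so it lowers to [o]. /xirrunpurimuk/ → xerrunporimuk.
Rule 2 (post-nasal voicing): /p/ is a voiceless stop immediately after the nasal /n/, so it voices to [b]. /xerrunporimuk/ → xerrunborimuk.
Rule 3 (final e-epenthesis): the form ends in the consonant /k/, so [e] is inserted word-finally. /xerrunborimuk/ → xerrunborimuke.

xerrunborimuke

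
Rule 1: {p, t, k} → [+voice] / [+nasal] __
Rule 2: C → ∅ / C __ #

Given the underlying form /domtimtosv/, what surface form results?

domdimdos

Rule 1 (post-nasal voicing): /t/ is a voiceless stop immediately after the nasal /m/, so it voices to [d]. /t/ is a voiceless stop immediately after the nasal /m/, so it voices to [d]. /domtimtosv/ → domdimdosv.
Rule 2 (final cluster simplification): /v/ is the second consonant of a word-final cluster /sv/, so it deletes. /domdimdosv/ → domdimdos.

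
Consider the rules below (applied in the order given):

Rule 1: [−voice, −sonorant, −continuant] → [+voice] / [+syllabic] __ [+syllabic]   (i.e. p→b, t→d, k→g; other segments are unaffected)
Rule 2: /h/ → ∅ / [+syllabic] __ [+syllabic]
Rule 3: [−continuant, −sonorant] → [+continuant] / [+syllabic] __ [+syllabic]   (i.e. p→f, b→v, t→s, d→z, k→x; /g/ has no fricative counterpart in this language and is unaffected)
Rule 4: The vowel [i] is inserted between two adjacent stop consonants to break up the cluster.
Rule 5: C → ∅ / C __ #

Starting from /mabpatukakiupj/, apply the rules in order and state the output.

mabipazugagiup

Rule 1 (intervocalic voicing): /t/ is a voiceless stop between vowels /a/ and /u/, so it voices to [d]. /k/ is a voiceless stop between vowels /u/ and /a/, so it voices to [g]. /k/ is a voiceless stop between vowels /a/ and /i/, so it voices to [g]. /mabpatukakiupj/ → mabpadugagiupj.
Rule 2 (intervocalic h-deletion): no segment meets the environment; /mabpadugagiupj/ is unchanged.
Rule 3 (intervocalic spirantization): /d/ is a stop between vowels /a/ and /u/, so it spirantizes to the fricative [z]. /mabpadugagiupj/ → mabpazugagiupj.
Rule 4 (stop-cluster i-epenthesis): /b/ and /p/ form a stop–stop cluster, so [i] is inserted between them. /mabpazugagiupj/ → mabipazugagiupj.
Rule 5 (final cluster simplification): /j/ is the second consonant of a word-final cluster /pj/, so it deletes. /mabipazugagiupj/ → mabipazugagiup.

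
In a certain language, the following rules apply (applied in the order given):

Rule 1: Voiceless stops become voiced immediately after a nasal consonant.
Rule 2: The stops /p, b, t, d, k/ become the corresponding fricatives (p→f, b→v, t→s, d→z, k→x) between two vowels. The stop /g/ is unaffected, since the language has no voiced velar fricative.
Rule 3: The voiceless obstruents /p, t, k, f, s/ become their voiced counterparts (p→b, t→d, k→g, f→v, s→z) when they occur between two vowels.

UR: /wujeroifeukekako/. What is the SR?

wujeroiveuxexaxo

Rule 1 (post-nasal voicing): no segment meets the environment; /wujeroifeukekako/ is unchanged.
Rule 2 (intervocalic spirantization): /k/ is a stop between vowels /u/ and /e/, so it spirantizes to the fricative [x]. /k/ is a stop between vowels /e/ and /a/, so it spirantizes to the fricative [x]. /k/ is a stop between vowels /a/ and /o/, so it spirantizes to the fricative [x]. /wujeroifeukekako/ → wujeroifeuxexaxo.
Rule 3 (intervocalic voicing): /f/ is a voiceless obstruent between vowels /i/ and /e/, so it voices to [v]. /wujeroifeuxexaxo/ → wujeroiveuxexaxo.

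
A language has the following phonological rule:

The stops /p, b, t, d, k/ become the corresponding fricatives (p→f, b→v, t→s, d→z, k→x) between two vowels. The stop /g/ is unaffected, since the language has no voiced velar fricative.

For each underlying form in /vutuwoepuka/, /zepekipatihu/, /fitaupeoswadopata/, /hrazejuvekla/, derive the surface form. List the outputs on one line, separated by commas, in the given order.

vusuwoefuxa, zefexifasihu, fisaufeoswazofasa, hrazejuvekla

/vutuwoepuka/: /t/ is a stop between vowels /u/ and /u/, so it spirantizes to the fricative [s]. /p/ is a stop between vowels /e/ and /u/, so it spirantizes to the fricative [f]. /k/ is a stop between vowels /u/ and /a/, so it spirantizes to the fricative [x]. → [vusuwoefuxa].
/zepekipatihu/: /p/ is a stop between vowels /e/ and /e/, so it spirantizes to the fricative [f]. /k/ is a stop between vowels /e/ and /i/, so it spirantizes to the fricative [x]. /p/ is a stop between vowels /i/ and /a/, so it spirantizes to the fricative [f]. /t/ is a stop between vowels /a/ and /i/, so it spirantizes to the fricative [s]. → [zefexifasihu].
/fitaupeoswadopata/: /t/ is a stop between vowels /i/ and /a/, so it spirantizes to the fricative [s]. /p/ is a stop between vowels /u/ and /e/, so it spirantizes to the fricative [f]. /d/ is a stop between vowels /a/ and /o/, so it spirantizes to the fricative [z]. /p/ is a stop between vowels /o/ and /a/, so it spirantizes to the fricative [f]. /t/ is a stop between vowels /a/ and /a/, so it spirantizes to the fricative [s]. → [fisaufeoswazofasa].
/hrazejuvekla/: the rule's environment is not met; surfaces unchanged as [hrazejuvekla].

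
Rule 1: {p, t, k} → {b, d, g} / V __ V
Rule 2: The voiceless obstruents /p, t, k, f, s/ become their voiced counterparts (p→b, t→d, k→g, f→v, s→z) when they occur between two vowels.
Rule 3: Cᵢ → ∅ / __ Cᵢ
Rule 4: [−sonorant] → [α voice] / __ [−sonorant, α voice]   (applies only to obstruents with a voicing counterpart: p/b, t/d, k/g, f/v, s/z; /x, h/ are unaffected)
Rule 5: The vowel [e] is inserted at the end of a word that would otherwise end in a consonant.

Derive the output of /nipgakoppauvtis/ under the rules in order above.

Rule 1 (intervocalic voicing): /k/ is a voiceless stop between vowels /a/ and /o/, so it voices to [g]. /nipgakoppauvtis/ → nipgagoppauvtis.
Rule 2 (intervocalic voicing): no segment meets the environment; /nipgagoppauvtis/ is unchanged.
Rule 3 (degemination): /pp/ is a geminate; the first /p/ deletes. /nipgagoppauvtis/ → nipgagopauvtis.
Rule 4 (regressive voicing assimilation): /p/ precedes the voiced obstruent /g/, so it voices to [b] by assimilation. /v/ precedes the voiceless obstruent /t/, so it devoices to [f] by assimilation. /nipgagopauvtis/ → nibgagopauftis.
Rule 5 (final e-epenthesis): the form ends in the consonant /s/, so [e] is inserted word-finally. /nibgagopauftis/ → nibgagopauftise.

nibgagopauftise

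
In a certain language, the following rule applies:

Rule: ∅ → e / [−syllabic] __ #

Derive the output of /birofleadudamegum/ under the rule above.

birofleadudamegume

the form ends in the consonant /m/, so [e] is inserted word-finally.
Surface form: [birofleadudamegume].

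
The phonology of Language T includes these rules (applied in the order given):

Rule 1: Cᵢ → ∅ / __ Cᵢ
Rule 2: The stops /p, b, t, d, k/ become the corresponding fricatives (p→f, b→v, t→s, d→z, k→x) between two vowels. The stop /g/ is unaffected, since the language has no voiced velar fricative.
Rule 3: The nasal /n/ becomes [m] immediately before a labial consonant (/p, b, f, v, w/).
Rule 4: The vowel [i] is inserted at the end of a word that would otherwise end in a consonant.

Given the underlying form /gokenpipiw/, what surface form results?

goxempifiwi

Rule 1 (degemination): no segment meets the environment; /gokenpipiw/ is unchanged.
Rule 2 (intervocalic spirantization): /k/ is a stop between vowels /o/ and /e/, so it spirantizes to the fricative [x]. /p/ is a stop between vowels /i/ and /i/, so it spirantizes to the fricative [f]. /gokenpipiw/ → goxenpifiw.
Rule 3 (nasal place assimilation): /n/ precedes the labial consonant /p/, so it assimilates in place to [m]. /goxenpifiw/ → goxempifiw.
Rule 4 (final i-epenthesis): the form ends in the consonant /w/, so [i] is inserted word-finally. /goxempifiw/ → goxempifiwi.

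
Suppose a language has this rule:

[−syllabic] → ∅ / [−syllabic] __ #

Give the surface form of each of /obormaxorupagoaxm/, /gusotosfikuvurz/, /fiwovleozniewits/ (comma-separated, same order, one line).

obormaxorupagoax, gusotosfikuvur, fiwovleozniewit

/obormaxorupagoaxm/: /m/ is the second consonant of a word-final cluster /xm/, so it deletes. → [obormaxorupagoax].
/gusotosfikuvurz/: /z/ is the second consonant of a word-final cluster /rz/, so it deletes. → [gusotosfikuvur].
/fiwovleozniewits/: /s/ is the second consonant of a word-final cluster /ts/, so it deletes. → [fiwovleozniewit].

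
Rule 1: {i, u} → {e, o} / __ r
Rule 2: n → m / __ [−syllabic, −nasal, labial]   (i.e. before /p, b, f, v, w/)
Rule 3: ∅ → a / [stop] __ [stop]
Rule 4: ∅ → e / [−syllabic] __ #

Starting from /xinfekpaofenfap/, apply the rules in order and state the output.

Rule 1 (pre-rhotic lowering): no segment meets the environment; /xinfekpaofenfap/ is unchanged.
Rule 2 (nasal place assimilation): /n/ precedes the labial consonant /f/, so it assimilates in place to [m]. /n/ precedes the labial consonant /f/, so it assimilates in place to [m]. /xinfekpaofenfap/ → ximfekpaofemfap.
Rule 3 (stop-cluster a-epenthesis): /k/ and /p/ form a stop–stop cluster, so [a] is inserted between them. /ximfekpaofemfap/ → ximfekapaofemfap.
Rule 4 (final e-epenthesis): the form ends in the consonant /p/, so [e] is inserted word-finally. /ximfekapaofemfap/ → ximfekapaofemfape.

ximfekapaofemfape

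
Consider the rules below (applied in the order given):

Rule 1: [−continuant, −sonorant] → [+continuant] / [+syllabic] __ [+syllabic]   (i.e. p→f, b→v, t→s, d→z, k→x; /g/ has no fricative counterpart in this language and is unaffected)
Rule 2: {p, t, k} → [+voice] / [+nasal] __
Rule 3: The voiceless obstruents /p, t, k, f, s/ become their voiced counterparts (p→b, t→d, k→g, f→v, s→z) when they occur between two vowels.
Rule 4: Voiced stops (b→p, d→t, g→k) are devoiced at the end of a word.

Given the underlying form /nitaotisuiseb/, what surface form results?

nizaozizuizep

Rule 1 (intervocalic spirantization): /t/ is a stop between vowels /i/ and /a/, so it spirantizes to the fricative [s]. /t/ is a stop between vowels /o/ and /i/, so it spirantizes to the fricative [s]. /nitaotisuiseb/ → nisaosisuiseb.
Rule 2 (post-nasal voicing): no segment meets the environment; /nisaosisuiseb/ is unchanged.
Rule 3 (intervocalic voicing): /s/ is a voiceless obstruent between vowels /i/ and /a/, so it voices to [z]. /s/ is a voiceless obstruent between vowels /o/ and /i/, so it voices to [z]. /s/ is a voiceless obstruent between vowels /i/ and /u/, so it voices to [z]. /s/ is a voiceless obstruent between vowels /i/ and /e/, so it voices to [z]. /nisaosisuiseb/ → nizaozizuizeb.
Rule 4 (final devoicing): /b/ is a voiced stop in word-final position, so it devoices to [p]. /nizaozizuizeb/ → nizaozizuizep.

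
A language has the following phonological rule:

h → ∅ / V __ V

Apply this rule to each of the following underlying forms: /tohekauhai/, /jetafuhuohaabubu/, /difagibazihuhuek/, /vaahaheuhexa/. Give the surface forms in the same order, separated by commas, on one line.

/tohekauhai/: /h/ occurs between vowels /o/ and /e/, so it deletes. /h/ occurs between vowels /u/ and /a/, so it deletes. → [toekauai].
/jetafuhuohaabubu/: /h/ occurs between vowels /u/ and /u/, so it deletes. /h/ occurs between vowels /o/ and /a/, so it deletes. → [jetafuuoaabubu].
/difagibazihuhuek/: /h/ occurs between vowels /i/ and /u/, so it deletes. /h/ occurs between vowels /u/ and /u/, so it deletes. → [difagibaziuuek].
/vaahaheuhexa/: /h/ occurs between vowels /a/ and /a/, so it deletes. /h/ occurs between vowels /a/ and /e/, so it deletes. /h/ occurs between vowels /u/ and /e/, so it deletes. → [vaaaeuexa].

toekauai, jetafuuoaabubu, difagibaziuuek, vaaaeuexa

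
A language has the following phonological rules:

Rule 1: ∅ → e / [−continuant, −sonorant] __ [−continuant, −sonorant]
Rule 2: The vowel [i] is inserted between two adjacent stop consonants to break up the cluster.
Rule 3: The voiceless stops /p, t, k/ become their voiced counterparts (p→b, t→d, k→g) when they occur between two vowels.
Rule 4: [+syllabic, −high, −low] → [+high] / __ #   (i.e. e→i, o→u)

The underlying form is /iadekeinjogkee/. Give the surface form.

Rule 1 (stop-cluster e-epenthesis): /g/ and /k/ form a stop–stop cluster, so [e] is inserted between them. /iadekeinjogkee/ → iadekeinjogekee.
Rule 2 (stop-cluster i-epenthesis): no segment meets the environment; /iadekeinjogekee/ is unchanged.
Rule 3 (intervocalic voicing): /k/ is a voiceless stop between vowels /e/ and /e/, so it voices to [g]. /k/ is a voiceless stop between vowels /e/ and /e/, so it voices to [g]. /iadekeinjogekee/ → iadegeinjogegee.
Rule 4 (final vowel raising): /e/ is a mid vowel in word-final position, so it raises to [i]. /iadegeinjogegee/ → iadegeinjogegei.

iadegeinjogegei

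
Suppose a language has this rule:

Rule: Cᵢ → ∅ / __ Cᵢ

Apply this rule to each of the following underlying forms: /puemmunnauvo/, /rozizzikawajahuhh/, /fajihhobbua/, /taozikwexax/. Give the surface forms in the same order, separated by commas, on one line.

puemunauvo, rozizikawajahuh, fajihobua, taozikwexax

/puemmunnauvo/: /mm/ is a geminate; the first /m/ deletes. /nn/ is a geminate; the first /n/ deletes. → [puemunauvo].
/rozizzikawajahuhh/: /zz/ is a geminate; the first /z/ deletes. /hh/ is a geminate; the first /h/ deletes. → [rozizikawajahuh].
/fajihhobbua/: /hh/ is a geminate; the first /h/ deletes. /bb/ is a geminate; the first /b/ deletes. → [fajihobua].
/taozikwexax/: the rule's environment is not met; surfaces unchanged as [taozikwexax].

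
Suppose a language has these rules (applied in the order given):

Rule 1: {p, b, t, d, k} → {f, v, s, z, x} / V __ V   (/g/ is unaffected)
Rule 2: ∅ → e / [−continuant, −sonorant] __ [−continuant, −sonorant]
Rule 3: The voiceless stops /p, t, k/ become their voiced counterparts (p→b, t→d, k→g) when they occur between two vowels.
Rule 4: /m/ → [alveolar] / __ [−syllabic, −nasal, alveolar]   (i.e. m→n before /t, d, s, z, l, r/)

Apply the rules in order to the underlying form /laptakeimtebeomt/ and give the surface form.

Rule 1 (intervocalic spirantization): /k/ is a stop between vowels /a/ and /e/, so it spirantizes to the fricative [x]. /b/ is a stop between vowels /e/ and /e/, so it spirantizes to the fricative [v]. /laptakeimtebeomt/ → laptaxeimteveomt.
Rule 2 (stop-cluster e-epenthesis): /p/ and /t/ form a stop–stop cluster, so [e] is inserted between them. /laptaxeimteveomt/ → lapetaxeimteveomt.
Rule 3 (intervocalic voicing): /p/ is a voiceless stop between vowels /a/ and /e/, so it voices to [b]. /t/ is a voiceless stop between vowels /e/ and /a/, so it voices to [d]. /lapetaxeimteveomt/ → labedaxeimteveomt.
Rule 4 (nasal place assimilation): /m/ precedes the alveolar consonant /t/, so it assimilates in place to [n]. /m/ precedes the alveolar consonant /t/, so it assimilates in place to [n]. /labedaxeimteveomt/ → labedaxeinteveont.

labedaxeinteveont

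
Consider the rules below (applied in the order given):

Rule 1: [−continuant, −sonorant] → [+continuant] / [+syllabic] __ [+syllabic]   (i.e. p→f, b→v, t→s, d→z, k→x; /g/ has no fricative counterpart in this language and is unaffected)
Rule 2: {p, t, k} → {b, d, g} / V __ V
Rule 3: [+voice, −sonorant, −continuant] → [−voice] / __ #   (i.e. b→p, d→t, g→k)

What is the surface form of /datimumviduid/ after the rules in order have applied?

dasimumvizuit

Rule 1 (intervocalic spirantization): /t/ is a stop between vowels /a/ and /i/, so it spirantizes to the fricative [s]. /d/ is a stop between vowels /i/ and /u/, so it spirantizes to the fricative [z]. /datimumviduid/ → dasimumvizuid.
Rule 2 (intervocalic voicing): no segment meets the environment; /dasimumvizuid/ is unchanged.
Rule 3 (final devoicing): /d/ is a voiced stop in word-final position, so it devoices to [t]. /dasimumvizuid/ → dasimumvizuit.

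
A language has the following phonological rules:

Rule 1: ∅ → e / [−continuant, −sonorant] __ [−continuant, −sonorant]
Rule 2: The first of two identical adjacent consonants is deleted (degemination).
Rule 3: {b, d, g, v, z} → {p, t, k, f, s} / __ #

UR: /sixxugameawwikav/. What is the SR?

sixugameawikaf

Rule 1 (stop-cluster e-epenthesis): no segment meets the environment; /sixxugameawwikav/ is unchanged.
Rule 2 (degemination): /xx/ is a geminate; the first /x/ deletes. /ww/ is a geminate; the first /w/ deletes. /sixxugameawwikav/ → sixugameawikav.
Rule 3 (final devoicing): /v/ is a voiced obstruent in word-final position, so it devoices to [f]. /sixugameawikav/ → sixugameawikaf.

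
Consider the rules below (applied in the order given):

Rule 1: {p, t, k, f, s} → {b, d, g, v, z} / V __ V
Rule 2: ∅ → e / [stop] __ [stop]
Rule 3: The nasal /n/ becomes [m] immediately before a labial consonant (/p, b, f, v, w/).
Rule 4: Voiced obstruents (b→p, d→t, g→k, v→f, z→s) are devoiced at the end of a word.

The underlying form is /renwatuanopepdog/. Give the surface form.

remwaduanobepedok

Rule 1 (intervocalic voicing): /t/ is a voiceless obstruent between vowels /a/ and /u/, so it voices to [d]. /p/ is a voiceless obstruent between vowels /o/ and /e/, so it voices to [b]. /renwatuanopepdog/ → renwaduanobepdog.
Rule 2 (stop-cluster e-epenthesis): /p/ and /d/ form a stop–stop cluster, so [e] is inserted between them. /renwaduanobepdog/ → renwaduanobepedog.
Rule 3 (nasal place assimilation): /n/ precedes the labial consonant /w/, so it assimilates in place to [m]. /renwaduanobepedog/ → remwaduanobepedog.
Rule 4 (final devoicing): /g/ is a voiced obstruent in word-final position, so it devoices to [k]. /remwaduanobepedog/ → remwaduanobepedok.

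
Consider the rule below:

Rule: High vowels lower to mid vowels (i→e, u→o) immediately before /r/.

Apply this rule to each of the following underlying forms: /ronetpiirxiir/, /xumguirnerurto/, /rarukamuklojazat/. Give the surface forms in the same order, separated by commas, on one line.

/ronetpiirxiir/: /i/ is a high vowel immediately before /r/, so it lowers to [e]. /i/ is a high vowel immediately before /r/, so it lowers to [e]. → [ronetpierxier].
/xumguirnerurto/: /i/ is a high vowel immediately before /r/, so it lowers to [e]. /u/ is a high vowel immediately before /r/, so it lowers to [o]. → [xumguernerorto].
/rarukamuklojazat/: the rule's environment is not met; surfaces unchanged as [rarukamuklojazat].

ronetpierxier, xumguernerorto, rarukamuklojazat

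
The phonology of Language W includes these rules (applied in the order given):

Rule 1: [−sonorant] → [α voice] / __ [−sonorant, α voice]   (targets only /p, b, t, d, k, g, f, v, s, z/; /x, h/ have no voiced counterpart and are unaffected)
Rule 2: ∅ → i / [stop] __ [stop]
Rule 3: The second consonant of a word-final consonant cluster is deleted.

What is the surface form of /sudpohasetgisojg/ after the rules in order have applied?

sutipohasedigisoj

Rule 1 (regressive voicing assimilation): /d/ precedes the voiceless obstruent /p/, so it devoices to [t] by assimilation. /t/ precedes the voiced obstruent /g/, so it voices to [d] by assimilation. /sudpohasetgisojg/ → sutpohasedgisojg.
Rule 2 (stop-cluster i-epenthesis): /t/ and /p/ form a stop–stop cluster, so [i] is inserted between them. /d/ and /g/ form a stop–stop cluster, so [i] is inserted between them. /sutpohasedgisojg/ → sutipohasedigisojg.
Rule 3 (final cluster simplification): /g/ is the second consonant of a word-final cluster /jg/, so it deletes. /sutipohasedigisojg/ → sutipohasedigisoj.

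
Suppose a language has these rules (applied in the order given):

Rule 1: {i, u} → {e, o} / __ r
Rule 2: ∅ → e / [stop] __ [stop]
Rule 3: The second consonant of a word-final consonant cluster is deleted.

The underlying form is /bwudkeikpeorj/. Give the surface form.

Rule 1 (pre-rhotic lowering): no segment meets the environment; /bwudkeikpeorj/ is unchanged.
Rule 2 (stop-cluster e-epenthesis): /d/ and /k/ form a stop–stop cluster, so [e] is inserted between them. /k/ and /p/ form a stop–stop cluster, so [e] is inserted between them. /bwudkeikpeorj/ → bwudekeikepeorj.
Rule 3 (final cluster simplification): /j/ is the second consonant of a word-final cluster /rj/, so it deletes. /bwudekeikepeorj/ → bwudekeikepeor.

bwudekeikepeor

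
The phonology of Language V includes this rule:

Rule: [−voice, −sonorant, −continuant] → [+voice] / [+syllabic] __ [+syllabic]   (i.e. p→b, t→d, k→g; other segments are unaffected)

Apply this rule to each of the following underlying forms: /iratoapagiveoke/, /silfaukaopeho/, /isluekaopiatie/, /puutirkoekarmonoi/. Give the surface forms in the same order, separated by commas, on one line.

/iratoapagiveoke/: /t/ is a voiceless stop between vowels /a/ and /o/, so it voices to [d]. /p/ is a voiceless stop between vowels /a/ and /a/, so it voices to [b]. /k/ is a voiceless stop between vowels /o/ and /e/, so it voices to [g]. → [iradoabagiveoge].
/silfaukaopeho/: /k/ is a voiceless stop between vowels /u/ and /a/, so it voices to [g]. /p/ is a voiceless stop between vowels /o/ and /e/, so it voices to [b]. → [silfaugaobeho].
/isluekaopiatie/: /k/ is a voiceless stop between vowels /e/ and /a/, so it voices to [g]. /p/ is a voiceless stop between vowels /o/ and /i/, so it voices to [b]. /t/ is a voiceless stop between vowels /a/ and /i/, so it voices to [d]. → [isluegaobiadie].
/puutirkoekarmonoi/: /t/ is a voiceless stop between vowels /u/ and /i/, so it voices to [d]. /k/ is a voiceless stop between vowels /e/ and /a/, so it voices to [g]. → [puudirkoegarmonoi].

iradoabagiveoge, silfaugaobeho, isluegaobiadie, puudirkoegarmonoi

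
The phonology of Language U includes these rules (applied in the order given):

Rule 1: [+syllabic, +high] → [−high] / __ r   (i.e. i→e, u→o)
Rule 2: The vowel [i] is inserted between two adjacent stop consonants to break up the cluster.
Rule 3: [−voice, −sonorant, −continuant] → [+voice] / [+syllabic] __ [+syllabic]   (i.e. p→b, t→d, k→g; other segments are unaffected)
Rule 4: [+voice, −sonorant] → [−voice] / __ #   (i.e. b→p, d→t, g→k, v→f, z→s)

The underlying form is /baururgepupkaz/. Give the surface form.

Rule 1 (pre-rhotic lowering): /u/ is a high vowel immediately before /r/, so it lowers to [o]. /u/ is a high vowel immediately before /r/, so it lowers to [o]. /baururgepupkaz/ → baororgepupkaz.
Rule 2 (stop-cluster i-epenthesis): /p/ and /k/ form a stop–stop cluster, so [i] is inserted between them. /baororgepupkaz/ → baororgepupikaz.
Rule 3 (intervocalic voicing): /p/ is a voiceless stop between vowels /e/ and /u/, so it voices to [b]. /p/ is a voiceless stop between vowels /u/ and /i/, so it voices to [b]. /k/ is a voiceless stop between vowels /i/ and /a/, so it voices to [g]. /baororgepupikaz/ → baororgebubigaz.
Rule 4 (final devoicing): /z/ is a voiced obstruent in word-final position, so it devoices to [s]. /baororgebubigaz/ → baororgebubigas.

baororgebubigas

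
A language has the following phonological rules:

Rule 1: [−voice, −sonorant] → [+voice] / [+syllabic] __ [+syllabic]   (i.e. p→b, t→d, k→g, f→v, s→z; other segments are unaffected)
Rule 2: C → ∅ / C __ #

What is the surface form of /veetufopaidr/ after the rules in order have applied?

veeduvobaid

Rule 1 (intervocalic voicing): /t/ is a voiceless obstruent between vowels /e/ and /u/, so it voices to [d]. /f/ is a voiceless obstruent between vowels /u/ and /o/, so it voices to [v]. /p/ is a voiceless obstruent between vowels /o/ and /a/, so it voices to [b]. /veetufopaidr/ → veeduvobaidr.
Rule 2 (final cluster simplification): /r/ is the second consonant of a word-final cluster /dr/, so it deletes. /veeduvobaidr/ → veeduvobaid.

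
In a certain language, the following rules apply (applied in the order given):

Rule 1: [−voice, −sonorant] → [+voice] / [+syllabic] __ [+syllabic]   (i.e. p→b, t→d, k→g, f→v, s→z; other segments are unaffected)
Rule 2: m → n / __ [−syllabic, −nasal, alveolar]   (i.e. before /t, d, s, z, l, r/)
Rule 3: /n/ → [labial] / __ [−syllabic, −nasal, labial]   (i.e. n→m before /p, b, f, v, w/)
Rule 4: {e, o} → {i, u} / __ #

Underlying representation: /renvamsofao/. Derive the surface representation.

Rule 1 (intervocalic voicing): /f/ is a voiceless obstruent between vowels /o/ and /a/, so it voices to [v]. /renvamsofao/ → renvamsovao.
Rule 2 (nasal place assimilation): /m/ precedes the alveolar consonant /s/, so it assimilates in place to [n]. /renvamsovao/ → renvansovao.
Rule 3 (nasal place assimilation): /n/ precedes the labial consonant /v/, so it assimilates in place to [m]. /renvansovao/ → remvansovao.
Rule 4 (final vowel raising): /o/ is a mid vowel in word-final position, so it raises to [u]. /remvansovao/ → remvansovau.

remvansovau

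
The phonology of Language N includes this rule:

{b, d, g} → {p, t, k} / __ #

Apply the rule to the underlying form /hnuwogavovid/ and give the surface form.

Scanning /hnuwogavovid/: /g/ at position 6 is not in the conditioning environment; /d/ is a voiced stop in word-final position, so it devoices to [t].
Result: [hnuwogavovit].

hnuwogavovit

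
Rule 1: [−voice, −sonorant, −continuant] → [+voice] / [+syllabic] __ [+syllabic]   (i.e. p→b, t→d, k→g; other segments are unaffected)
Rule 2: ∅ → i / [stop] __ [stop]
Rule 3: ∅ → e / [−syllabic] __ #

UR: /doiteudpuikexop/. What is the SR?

doideudipuigexope

Rule 1 (intervocalic voicing): /t/ is a voiceless stop between vowels /i/ and /e/, so it voices to [d]. /k/ is a voiceless stop between vowels /i/ and /e/, so it voices to [g]. /doiteudpuikexop/ → doideudpuigexop.
Rule 2 (stop-cluster i-epenthesis): /d/ and /p/ form a stop–stop cluster, so [i] is inserted between them. /doideudpuigexop/ → doideudipuigexop.
Rule 3 (final e-epenthesis): the form ends in the consonant /p/, so [e] is inserted word-finally. /doideudipuigexop/ → doideudipuigexope.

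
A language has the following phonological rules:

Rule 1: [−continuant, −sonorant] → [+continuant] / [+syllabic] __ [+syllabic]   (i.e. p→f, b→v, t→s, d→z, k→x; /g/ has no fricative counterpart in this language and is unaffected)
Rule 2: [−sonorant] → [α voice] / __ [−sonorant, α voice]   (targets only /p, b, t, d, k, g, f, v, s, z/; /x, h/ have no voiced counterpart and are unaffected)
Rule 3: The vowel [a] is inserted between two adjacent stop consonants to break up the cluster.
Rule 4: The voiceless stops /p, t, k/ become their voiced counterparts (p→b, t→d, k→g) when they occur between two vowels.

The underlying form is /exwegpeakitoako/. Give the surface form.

Rule 1 (intervocalic spirantization): /k/ is a stop between vowels /a/ and /i/, so it spirantizes to the fricative [x]. /t/ is a stop between vowels /i/ and /o/, so it spirantizes to the fricative [s]. /k/ is a stop between vowels /a/ and /o/, so it spirantizes to the fricative [x]. /exwegpeakitoako/ → exwegpeaxisoaxo.
Rule 2 (regressive voicing assimilation): /g/ precedes the voiceless obstruent /p/, so it devoices to [k] by assimilation. /exwegpeaxisoaxo/ → exwekpeaxisoaxo.
Rule 3 (stop-cluster a-epenthesis): /k/ and /p/ form a stop–stop cluster, so [a] is inserted between them. /exwekpeaxisoaxo/ → exwekapeaxisoaxo.
Rule 4 (intervocalic voicing): /k/ is a voiceless stop between vowels /e/ and /a/, so it voices to [g]. /p/ is a voiceless stop between vowels /a/ and /e/, so it voices to [b]. /exwekapeaxisoaxo/ → exwegabeaxisoaxo.

exwegabeaxisoaxo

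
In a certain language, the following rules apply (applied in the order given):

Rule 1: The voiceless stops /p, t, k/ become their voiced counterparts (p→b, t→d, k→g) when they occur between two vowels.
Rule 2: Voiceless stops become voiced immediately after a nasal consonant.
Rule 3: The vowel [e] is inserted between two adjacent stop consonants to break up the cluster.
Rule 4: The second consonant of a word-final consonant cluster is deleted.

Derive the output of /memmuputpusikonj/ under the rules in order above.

memmubutepusigon

Rule 1 (intervocalic voicing): /p/ is a voiceless stop between vowels /u/ and /u/, so it voices to [b]. /k/ is a voiceless stop between vowels /i/ and /o/, so it voices to [g]. /memmuputpusikonj/ → memmubutpusigonj.
Rule 2 (post-nasal voicing): no segment meets the environment; /memmubutpusigonj/ is unchanged.
Rule 3 (stop-cluster e-epenthesis): /t/ and /p/ form a stop–stop cluster, so [e] is inserted between them. /memmubutpusigonj/ → memmubutepusigonj.
Rule 4 (final cluster simplification): /j/ is the second consonant of a word-final cluster /nj/, so it deletes. /memmubutepusigonj/ → memmubutepusigon.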